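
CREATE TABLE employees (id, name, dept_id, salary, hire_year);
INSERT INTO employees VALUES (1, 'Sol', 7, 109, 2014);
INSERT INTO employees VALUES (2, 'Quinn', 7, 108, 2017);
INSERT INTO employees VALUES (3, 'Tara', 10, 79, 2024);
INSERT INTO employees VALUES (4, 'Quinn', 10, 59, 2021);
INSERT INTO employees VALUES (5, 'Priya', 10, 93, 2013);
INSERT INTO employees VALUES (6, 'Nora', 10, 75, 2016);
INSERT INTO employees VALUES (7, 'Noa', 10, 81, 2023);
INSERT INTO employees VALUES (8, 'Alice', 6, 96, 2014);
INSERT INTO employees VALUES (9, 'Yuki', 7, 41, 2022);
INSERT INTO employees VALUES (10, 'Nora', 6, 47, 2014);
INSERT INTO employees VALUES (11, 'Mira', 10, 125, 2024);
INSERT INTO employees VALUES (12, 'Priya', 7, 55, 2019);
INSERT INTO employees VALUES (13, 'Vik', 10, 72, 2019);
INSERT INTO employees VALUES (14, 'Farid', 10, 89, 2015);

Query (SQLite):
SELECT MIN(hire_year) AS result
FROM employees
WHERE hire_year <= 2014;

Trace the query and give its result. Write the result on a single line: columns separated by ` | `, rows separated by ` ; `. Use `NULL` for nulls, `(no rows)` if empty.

2013

Rows where hire_year <= 2014 → hire_year values: [2014, 2013, 2014, 2014].
MIN of non-NULL values = 2013.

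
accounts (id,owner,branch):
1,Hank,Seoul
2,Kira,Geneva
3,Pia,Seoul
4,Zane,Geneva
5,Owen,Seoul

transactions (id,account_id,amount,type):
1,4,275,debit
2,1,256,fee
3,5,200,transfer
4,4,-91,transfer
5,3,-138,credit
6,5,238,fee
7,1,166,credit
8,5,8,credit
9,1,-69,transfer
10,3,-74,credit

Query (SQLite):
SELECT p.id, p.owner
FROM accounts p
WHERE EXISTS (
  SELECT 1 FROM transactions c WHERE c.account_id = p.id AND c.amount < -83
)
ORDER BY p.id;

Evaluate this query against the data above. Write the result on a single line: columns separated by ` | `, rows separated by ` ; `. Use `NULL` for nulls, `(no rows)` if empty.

For each accounts row, check whether any transactions with matching account_id has amount < -83.
Keep rows where that is true.

3 | Pia ; 4 | Zane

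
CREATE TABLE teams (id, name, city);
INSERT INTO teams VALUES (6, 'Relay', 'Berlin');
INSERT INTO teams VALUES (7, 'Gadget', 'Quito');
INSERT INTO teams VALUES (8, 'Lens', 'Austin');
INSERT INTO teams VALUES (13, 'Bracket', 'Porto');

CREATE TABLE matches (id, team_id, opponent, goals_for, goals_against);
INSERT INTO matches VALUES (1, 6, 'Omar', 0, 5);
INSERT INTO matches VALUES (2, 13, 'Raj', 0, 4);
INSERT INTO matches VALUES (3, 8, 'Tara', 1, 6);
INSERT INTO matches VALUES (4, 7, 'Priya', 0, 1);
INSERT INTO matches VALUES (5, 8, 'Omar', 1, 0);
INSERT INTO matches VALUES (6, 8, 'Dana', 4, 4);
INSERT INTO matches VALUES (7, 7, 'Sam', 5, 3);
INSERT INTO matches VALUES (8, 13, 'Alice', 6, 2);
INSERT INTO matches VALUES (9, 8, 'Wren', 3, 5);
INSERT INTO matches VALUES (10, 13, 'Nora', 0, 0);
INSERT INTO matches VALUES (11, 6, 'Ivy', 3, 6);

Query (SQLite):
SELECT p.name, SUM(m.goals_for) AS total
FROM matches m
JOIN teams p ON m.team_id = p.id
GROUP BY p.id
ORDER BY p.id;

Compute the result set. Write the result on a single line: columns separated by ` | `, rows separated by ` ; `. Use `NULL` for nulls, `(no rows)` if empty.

Join each matches row to its teams via team_id.
Group joined rows by teams.id; compute SUM(m.goals_for) per group.
  6: ids {1, 11} → SUM(m.goals_for)=3
  7: ids {4, 7} → SUM(m.goals_for)=5
  8: ids {3, 5, 6, 9} → SUM(m.goals_for)=9
  13: ids {2, 8, 10} → SUM(m.goals_for)=6

Relay | 3 ; Gadget | 5 ; Lens | 9 ; Bracket | 6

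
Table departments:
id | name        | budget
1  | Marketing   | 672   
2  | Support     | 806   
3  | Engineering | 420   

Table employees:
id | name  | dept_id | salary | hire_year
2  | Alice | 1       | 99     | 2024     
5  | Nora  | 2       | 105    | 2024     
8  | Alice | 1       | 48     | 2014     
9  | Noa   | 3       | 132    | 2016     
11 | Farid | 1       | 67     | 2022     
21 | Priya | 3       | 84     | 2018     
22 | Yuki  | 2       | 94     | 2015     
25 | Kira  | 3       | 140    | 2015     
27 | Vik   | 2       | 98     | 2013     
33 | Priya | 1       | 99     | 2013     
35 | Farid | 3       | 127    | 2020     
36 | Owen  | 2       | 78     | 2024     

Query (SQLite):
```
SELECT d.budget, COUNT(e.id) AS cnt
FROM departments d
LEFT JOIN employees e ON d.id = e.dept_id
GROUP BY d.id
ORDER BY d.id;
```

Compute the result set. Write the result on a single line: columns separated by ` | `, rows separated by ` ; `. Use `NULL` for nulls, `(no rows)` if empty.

672 | 4 ; 806 | 4 ; 420 | 4

LEFT JOIN keeps every departments row; unmatched ones get NULL for employees columns.
Group by departments.id and compute COUNT(e.id). COUNT(col) of an all-NULL group is 0.
  1: ids {2, 8, 11, 33} → COUNT(e.id)=4
  2: ids {5, 22, 27, 36} → COUNT(e.id)=4
  3: ids {9, 21, 25, 35} → COUNT(e.id)=4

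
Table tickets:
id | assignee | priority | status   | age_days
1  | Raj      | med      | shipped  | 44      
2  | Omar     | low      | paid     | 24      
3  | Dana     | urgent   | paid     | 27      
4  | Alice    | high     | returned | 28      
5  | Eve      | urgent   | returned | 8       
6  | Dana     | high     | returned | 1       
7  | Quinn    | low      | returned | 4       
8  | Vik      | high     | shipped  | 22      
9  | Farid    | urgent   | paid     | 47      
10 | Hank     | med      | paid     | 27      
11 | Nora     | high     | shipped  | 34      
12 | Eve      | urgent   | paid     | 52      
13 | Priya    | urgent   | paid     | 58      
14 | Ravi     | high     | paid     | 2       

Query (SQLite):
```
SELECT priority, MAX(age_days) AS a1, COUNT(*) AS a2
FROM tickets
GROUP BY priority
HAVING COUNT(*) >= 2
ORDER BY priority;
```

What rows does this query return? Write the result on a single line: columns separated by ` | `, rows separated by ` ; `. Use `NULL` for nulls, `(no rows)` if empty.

Group tickets by priority.
Per group compute: MAX(age_days), COUNT(*).
HAVING: drop groups with fewer than 2 rows.
  high: ids {4, 6, 8, 11, 14} → MAX(age_days)=34, COUNT(*)=5
  low: ids {2, 7} → MAX(age_days)=24, COUNT(*)=2
  med: ids {1, 10} → MAX(age_days)=44, COUNT(*)=2
  urgent: ids {3, 5, 9, 12, 13} → MAX(age_days)=58, COUNT(*)=5

high | 34 | 5 ; low | 24 | 2 ; med | 44 | 2 ; urgent | 58 | 5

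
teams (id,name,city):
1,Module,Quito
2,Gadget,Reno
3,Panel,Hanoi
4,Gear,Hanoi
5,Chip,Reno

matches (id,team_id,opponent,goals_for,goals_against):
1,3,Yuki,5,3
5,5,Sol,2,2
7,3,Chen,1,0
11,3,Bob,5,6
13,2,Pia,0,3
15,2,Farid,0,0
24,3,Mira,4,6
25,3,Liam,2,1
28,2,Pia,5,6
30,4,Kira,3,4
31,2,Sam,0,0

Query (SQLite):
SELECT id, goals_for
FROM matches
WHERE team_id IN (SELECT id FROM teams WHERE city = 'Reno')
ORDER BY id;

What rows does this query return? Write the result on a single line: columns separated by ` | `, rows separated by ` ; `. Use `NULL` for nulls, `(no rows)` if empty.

Inner query: teams.id where city = 'Reno'.
Outer: keep matches rows whose team_id is in that set.
Inner query → {2, 5}

5 | 2 ; 13 | 0 ; 15 | 0 ; 28 | 5 ; 31 | 0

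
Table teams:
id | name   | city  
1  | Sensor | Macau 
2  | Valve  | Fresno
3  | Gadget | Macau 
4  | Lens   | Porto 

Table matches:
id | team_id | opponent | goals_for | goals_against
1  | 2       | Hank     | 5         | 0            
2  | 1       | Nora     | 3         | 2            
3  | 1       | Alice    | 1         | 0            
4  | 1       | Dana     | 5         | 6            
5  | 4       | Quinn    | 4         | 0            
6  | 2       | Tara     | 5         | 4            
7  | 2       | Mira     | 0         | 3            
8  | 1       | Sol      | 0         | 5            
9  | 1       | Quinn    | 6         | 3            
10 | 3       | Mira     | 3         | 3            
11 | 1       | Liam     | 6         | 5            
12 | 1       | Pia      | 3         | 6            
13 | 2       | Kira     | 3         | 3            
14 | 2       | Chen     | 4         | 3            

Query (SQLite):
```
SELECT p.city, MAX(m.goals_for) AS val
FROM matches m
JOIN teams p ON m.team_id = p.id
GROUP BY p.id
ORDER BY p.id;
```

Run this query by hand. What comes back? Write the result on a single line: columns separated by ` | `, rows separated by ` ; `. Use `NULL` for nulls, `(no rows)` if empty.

Macau | 6 ; Fresno | 5 ; Macau | 3 ; Porto | 4

Join each matches row to its teams via team_id.
Group joined rows by teams.id; compute MAX(m.goals_for) per group.
  1: ids {2, 3, 4, 8, 9, 11, 12} → MAX(m.goals_for)=6
  2: ids {1, 6, 7, 13, 14} → MAX(m.goals_for)=5
  3: ids {10} → MAX(m.goals_for)=3
  4: ids {5} → MAX(m.goals_for)=4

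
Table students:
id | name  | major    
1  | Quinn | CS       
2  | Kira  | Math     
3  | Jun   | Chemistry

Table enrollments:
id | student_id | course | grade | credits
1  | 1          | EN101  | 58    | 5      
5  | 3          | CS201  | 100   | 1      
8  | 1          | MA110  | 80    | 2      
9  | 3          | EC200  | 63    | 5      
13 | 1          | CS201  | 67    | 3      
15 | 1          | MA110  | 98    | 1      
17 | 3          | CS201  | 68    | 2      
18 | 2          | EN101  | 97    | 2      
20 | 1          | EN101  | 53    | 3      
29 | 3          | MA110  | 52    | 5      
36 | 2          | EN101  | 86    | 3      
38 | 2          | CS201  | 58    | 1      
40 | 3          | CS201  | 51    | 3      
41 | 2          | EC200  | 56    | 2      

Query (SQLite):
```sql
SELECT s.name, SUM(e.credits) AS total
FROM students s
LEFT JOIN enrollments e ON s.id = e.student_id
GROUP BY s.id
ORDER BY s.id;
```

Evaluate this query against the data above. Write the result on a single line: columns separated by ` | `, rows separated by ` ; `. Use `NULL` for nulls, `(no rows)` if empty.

Quinn | 14 ; Kira | 8 ; Jun | 16

LEFT JOIN keeps every students row; unmatched ones get NULL for enrollments columns.
Group by students.id and compute SUM(e.credits). SUM over an all-NULL group is NULL.
  1: ids {1, 8, 13, 15, 20} → SUM(e.credits)=14
  2: ids {18, 36, 38, 41} → SUM(e.credits)=8
  3: ids {5, 9, 17, 29, 40} → SUM(e.credits)=16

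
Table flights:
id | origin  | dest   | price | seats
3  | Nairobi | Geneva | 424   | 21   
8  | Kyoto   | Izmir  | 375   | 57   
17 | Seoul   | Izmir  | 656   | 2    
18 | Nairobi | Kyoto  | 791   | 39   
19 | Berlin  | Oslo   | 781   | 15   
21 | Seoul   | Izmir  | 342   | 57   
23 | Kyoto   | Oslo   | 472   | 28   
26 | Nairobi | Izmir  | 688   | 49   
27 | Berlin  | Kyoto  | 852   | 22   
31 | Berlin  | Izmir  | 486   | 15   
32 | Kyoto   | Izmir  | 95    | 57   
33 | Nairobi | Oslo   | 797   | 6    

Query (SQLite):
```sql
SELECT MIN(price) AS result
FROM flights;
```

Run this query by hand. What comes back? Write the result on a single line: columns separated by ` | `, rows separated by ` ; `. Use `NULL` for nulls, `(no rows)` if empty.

All price values: [424, 375, 656, 791, 781, 342, 472, 688, 852, 486, 95, 797].
MIN of non-NULL values = 95.

95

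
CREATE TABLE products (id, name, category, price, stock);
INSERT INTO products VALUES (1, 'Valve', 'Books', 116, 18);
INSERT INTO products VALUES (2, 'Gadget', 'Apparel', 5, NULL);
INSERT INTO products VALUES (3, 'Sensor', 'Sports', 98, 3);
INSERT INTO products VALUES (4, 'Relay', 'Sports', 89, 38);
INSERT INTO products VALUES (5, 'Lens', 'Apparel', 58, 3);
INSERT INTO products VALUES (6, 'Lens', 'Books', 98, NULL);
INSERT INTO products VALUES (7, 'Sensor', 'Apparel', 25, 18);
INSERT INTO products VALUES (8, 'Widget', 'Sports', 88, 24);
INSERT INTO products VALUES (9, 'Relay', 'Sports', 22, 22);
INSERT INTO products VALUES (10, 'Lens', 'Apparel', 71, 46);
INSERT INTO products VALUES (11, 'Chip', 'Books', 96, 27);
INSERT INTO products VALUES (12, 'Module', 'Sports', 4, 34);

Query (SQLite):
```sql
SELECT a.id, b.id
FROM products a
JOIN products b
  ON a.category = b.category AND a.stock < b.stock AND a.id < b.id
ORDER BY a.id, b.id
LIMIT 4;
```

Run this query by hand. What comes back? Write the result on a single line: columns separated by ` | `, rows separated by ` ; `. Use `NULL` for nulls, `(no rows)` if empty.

Pairs (a,b) with same category, a.stock < b.stock, a.id < b.id.
category groups: Apparel:{2,5,7,10} Books:{1,6,11} Sports:{3,4,8,9,12}
Ordered by (a.id, b.id); first 4.

1 | 11 ; 3 | 4 ; 3 | 8 ; 3 | 9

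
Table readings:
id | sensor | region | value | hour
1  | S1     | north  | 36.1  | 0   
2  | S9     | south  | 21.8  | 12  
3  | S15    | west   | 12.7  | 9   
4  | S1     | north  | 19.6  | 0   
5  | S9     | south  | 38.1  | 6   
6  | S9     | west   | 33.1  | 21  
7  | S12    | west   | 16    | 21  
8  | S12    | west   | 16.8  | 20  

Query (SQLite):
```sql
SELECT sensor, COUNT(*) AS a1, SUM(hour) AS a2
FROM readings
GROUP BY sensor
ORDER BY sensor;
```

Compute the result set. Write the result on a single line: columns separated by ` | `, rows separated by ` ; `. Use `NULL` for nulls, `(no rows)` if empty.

S1 | 2 | 0 ; S12 | 2 | 41 ; S15 | 1 | 9 ; S9 | 3 | 39

Group readings by sensor.
Per group compute: COUNT(*), SUM(hour).
  S1: ids {1, 4} → COUNT(*)=2, SUM(hour)=0
  S12: ids {7, 8} → COUNT(*)=2, SUM(hour)=41
  S15: ids {3} → COUNT(*)=1, SUM(hour)=9
  S9: ids {2, 5, 6} → COUNT(*)=3, SUM(hour)=39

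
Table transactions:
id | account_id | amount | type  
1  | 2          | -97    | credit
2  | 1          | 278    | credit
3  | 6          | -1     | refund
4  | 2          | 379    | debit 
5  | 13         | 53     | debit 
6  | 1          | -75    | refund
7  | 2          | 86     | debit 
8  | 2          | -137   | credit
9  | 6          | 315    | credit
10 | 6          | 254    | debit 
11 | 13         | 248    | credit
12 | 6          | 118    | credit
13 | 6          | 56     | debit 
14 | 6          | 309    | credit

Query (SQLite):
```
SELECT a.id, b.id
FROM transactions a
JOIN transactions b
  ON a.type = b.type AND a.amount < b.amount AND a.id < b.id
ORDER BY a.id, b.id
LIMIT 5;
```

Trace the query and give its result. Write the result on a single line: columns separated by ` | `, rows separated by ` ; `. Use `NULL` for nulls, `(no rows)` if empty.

Pairs (a,b) with same type, a.amount < b.amount, a.id < b.id.
type groups: credit:{1,2,8,9,11,12,14} debit:{4,5,7,10,13} refund:{3,6}
Ordered by (a.id, b.id); first 5.

1 | 2 ; 1 | 9 ; 1 | 11 ; 1 | 12 ; 1 | 14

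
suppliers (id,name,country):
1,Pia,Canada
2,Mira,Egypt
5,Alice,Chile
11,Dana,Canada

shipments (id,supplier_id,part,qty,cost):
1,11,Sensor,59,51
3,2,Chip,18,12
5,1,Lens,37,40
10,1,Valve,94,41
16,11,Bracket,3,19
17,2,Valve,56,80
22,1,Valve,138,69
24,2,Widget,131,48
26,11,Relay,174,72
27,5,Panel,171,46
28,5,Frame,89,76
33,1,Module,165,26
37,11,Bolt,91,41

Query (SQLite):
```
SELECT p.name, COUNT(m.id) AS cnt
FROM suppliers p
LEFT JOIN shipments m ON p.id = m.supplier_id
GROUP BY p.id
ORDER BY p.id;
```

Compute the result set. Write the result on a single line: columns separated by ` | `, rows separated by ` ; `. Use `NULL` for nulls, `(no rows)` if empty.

LEFT JOIN keeps every suppliers row; unmatched ones get NULL for shipments columns.
Group by suppliers.id and compute COUNT(m.id). COUNT(col) of an all-NULL group is 0.
  1: ids {5, 10, 22, 33} → COUNT(m.id)=4
  2: ids {3, 17, 24} → COUNT(m.id)=3
  5: ids {27, 28} → COUNT(m.id)=2
  11: ids {1, 16, 26, 37} → COUNT(m.id)=4

Pia | 4 ; Mira | 3 ; Alice | 2 ; Dana | 4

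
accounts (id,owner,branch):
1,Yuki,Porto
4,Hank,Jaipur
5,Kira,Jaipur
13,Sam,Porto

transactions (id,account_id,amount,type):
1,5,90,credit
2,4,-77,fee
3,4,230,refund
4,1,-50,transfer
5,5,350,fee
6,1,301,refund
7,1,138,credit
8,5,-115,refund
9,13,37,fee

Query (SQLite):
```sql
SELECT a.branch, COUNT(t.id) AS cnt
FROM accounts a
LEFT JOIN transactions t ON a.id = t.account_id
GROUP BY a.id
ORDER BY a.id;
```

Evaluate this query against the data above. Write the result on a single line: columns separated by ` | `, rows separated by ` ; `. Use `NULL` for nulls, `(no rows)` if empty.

Porto | 3 ; Jaipur | 2 ; Jaipur | 3 ; Porto | 1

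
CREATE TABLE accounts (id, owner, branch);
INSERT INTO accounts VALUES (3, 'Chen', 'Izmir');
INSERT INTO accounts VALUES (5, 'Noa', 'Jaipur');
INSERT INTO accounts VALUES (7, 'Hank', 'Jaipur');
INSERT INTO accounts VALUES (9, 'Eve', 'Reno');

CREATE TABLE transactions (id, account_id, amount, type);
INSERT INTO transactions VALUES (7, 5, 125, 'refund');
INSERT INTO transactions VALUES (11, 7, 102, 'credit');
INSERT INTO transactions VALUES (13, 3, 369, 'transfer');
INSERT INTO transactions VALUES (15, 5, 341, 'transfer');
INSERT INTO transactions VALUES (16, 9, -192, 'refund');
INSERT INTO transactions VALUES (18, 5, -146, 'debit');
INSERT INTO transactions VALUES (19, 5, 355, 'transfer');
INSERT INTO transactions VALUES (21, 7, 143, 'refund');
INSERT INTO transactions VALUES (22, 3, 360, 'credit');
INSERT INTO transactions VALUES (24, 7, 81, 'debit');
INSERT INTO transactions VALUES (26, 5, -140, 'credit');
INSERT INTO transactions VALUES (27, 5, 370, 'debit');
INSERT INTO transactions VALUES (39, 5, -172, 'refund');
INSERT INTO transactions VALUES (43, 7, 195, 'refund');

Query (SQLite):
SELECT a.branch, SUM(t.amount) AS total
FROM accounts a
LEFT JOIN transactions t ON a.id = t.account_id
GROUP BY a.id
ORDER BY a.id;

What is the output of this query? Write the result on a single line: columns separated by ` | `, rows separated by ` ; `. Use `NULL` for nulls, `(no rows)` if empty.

LEFT JOIN keeps every accounts row; unmatched ones get NULL for transactions columns.
Group by accounts.id and compute SUM(t.amount). SUM over an all-NULL group is NULL.
  3: ids {13, 22} → SUM(t.amount)=729
  5: ids {7, 15, 18, 19, 26, 27, 39} → SUM(t.amount)=733
  7: ids {11, 21, 24, 43} → SUM(t.amount)=521
  9: ids {16} → SUM(t.amount)=-192

Izmir | 729 ; Jaipur | 733 ; Jaipur | 521 ; Reno | -192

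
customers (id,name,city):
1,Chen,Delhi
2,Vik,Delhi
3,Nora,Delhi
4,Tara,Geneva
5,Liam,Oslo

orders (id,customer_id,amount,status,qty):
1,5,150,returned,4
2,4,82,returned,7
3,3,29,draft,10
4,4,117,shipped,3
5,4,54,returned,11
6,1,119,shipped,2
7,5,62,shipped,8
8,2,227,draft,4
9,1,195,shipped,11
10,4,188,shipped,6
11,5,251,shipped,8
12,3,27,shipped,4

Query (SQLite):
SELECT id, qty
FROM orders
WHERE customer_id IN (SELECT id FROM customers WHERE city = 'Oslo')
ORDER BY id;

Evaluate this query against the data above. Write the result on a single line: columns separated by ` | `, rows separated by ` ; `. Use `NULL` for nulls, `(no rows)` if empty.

Inner query: customers.id where city = 'Oslo'.
Outer: keep orders rows whose customer_id is in that set.
Inner query → {5}

1 | 4 ; 7 | 8 ; 11 | 8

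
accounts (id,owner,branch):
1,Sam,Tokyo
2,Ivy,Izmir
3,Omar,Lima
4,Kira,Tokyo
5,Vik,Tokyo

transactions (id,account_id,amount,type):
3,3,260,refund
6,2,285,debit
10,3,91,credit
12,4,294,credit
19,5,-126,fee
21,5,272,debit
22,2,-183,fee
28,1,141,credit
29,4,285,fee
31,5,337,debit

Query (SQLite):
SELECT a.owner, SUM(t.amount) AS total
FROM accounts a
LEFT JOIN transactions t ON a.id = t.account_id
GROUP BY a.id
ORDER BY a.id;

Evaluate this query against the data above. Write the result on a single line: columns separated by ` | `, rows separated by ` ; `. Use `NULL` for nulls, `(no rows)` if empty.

Sam | 141 ; Ivy | 102 ; Omar | 351 ; Kira | 579 ; Vik | 483

LEFT JOIN keeps every accounts row; unmatched ones get NULL for transactions columns.
Group by accounts.id and compute SUM(t.amount). SUM over an all-NULL group is NULL.
  1: ids {28} → SUM(t.amount)=141
  2: ids {6, 22} → SUM(t.amount)=102
  3: ids {3, 10} → SUM(t.amount)=351
  4: ids {12, 29} → SUM(t.amount)=579
  5: ids {19, 21, 31} → SUM(t.amount)=483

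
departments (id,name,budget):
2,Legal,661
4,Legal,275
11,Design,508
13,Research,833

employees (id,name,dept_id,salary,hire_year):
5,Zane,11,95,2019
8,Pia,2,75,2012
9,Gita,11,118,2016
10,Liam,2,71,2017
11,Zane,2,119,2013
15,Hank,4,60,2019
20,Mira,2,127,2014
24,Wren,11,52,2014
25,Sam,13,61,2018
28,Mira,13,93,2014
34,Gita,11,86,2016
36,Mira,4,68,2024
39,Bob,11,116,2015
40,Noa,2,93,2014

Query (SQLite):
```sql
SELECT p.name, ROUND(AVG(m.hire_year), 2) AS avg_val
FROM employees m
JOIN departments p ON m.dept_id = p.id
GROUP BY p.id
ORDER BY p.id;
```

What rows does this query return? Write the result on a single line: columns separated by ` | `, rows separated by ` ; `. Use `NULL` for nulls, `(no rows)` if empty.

Join each employees row to its departments via dept_id.
Group joined rows by departments.id; compute ROUND(AVG(m.hire_year), 2) per group.
  2: ids {8, 10, 11, 20, 40} → ROUND(AVG(m.hire_year), 2)=2014
  4: ids {15, 36} → ROUND(AVG(m.hire_year), 2)=2021.5
  11: ids {5, 9, 24, 34, 39} → ROUND(AVG(m.hire_year), 2)=2016
  13: ids {25, 28} → ROUND(AVG(m.hire_year), 2)=2016

Legal | 2014 ; Legal | 2021.5 ; Design | 2016 ; Research | 2016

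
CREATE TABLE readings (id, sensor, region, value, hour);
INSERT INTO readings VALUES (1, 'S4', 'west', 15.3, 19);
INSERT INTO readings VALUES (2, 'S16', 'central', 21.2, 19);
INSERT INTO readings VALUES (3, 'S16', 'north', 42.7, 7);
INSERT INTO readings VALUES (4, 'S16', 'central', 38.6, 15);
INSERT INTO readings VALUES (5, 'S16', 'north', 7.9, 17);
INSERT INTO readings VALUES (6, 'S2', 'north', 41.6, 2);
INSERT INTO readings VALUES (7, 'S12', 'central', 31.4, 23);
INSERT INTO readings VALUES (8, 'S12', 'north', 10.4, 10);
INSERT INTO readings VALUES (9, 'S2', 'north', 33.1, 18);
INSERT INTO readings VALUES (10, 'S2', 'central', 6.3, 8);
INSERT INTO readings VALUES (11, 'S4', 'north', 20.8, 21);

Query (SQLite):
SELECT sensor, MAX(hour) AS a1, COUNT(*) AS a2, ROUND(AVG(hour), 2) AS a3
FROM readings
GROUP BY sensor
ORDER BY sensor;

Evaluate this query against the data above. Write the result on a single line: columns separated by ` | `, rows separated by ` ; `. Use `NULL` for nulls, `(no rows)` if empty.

S12 | 23 | 2 | 16.5 ; S16 | 19 | 4 | 14.5 ; S2 | 18 | 3 | 9.33 ; S4 | 21 | 2 | 20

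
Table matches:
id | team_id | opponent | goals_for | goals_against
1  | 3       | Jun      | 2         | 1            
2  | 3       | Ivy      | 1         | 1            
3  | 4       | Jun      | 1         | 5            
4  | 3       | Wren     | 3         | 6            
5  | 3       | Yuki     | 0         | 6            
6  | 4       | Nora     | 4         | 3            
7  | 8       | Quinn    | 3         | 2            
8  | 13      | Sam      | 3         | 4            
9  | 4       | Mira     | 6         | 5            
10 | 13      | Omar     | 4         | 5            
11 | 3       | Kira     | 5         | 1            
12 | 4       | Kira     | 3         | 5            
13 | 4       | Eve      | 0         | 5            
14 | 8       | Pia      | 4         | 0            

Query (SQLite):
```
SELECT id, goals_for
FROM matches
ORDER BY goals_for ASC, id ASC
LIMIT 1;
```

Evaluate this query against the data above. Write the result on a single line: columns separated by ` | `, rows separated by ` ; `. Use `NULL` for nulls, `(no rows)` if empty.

Sort by goals_for asc, tiebreak id asc: (0, id=5), (0, id=13), (1, id=2), (1, id=3) …. Take first 1.

5 | 0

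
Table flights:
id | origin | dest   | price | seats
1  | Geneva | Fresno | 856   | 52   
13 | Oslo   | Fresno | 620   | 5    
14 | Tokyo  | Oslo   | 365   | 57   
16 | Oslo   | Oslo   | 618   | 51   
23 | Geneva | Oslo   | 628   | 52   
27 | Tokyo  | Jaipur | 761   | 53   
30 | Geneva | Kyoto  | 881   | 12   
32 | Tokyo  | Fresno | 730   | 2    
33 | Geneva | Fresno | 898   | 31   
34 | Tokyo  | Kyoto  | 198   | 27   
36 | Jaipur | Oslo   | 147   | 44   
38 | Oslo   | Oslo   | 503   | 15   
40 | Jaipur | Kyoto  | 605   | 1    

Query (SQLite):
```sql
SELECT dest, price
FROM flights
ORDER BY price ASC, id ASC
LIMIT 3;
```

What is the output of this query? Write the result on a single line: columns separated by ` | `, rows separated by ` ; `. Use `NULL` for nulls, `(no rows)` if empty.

Oslo | 147 ; Kyoto | 198 ; Oslo | 365

Sort by price asc, tiebreak id asc: (147, id=36), (198, id=34), (365, id=14), (503, id=38), (605, id=40), (618, id=16) …. Take first 3.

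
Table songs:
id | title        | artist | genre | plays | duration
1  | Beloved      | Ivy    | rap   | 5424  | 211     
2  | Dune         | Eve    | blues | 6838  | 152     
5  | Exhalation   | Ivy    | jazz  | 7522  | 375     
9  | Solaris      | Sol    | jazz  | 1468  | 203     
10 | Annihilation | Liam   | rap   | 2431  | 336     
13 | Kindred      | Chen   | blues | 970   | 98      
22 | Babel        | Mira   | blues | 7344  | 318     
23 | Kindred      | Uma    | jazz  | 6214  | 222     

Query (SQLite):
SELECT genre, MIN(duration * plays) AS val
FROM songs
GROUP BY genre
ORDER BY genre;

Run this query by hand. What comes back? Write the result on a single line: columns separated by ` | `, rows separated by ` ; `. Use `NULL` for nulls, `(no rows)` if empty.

blues | 95060 ; jazz | 298004 ; rap | 816816

For each row compute duration * plays.
Group by genre; take MIN of the expression per group.
  blues: ids {2, 13, 22} → MIN(duration * plays)=95060
  jazz: ids {5, 9, 23} → MIN(duration * plays)=298004
  rap: ids {1, 10} → MIN(duration * plays)=816816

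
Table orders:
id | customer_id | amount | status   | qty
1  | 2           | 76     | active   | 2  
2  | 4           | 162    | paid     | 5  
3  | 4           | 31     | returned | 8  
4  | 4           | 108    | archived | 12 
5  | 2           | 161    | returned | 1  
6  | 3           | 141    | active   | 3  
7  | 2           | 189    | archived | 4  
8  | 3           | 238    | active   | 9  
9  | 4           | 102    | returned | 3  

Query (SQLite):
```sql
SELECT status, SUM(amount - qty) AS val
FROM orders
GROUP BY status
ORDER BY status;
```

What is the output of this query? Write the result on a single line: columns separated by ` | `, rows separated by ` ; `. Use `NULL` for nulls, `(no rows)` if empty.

active | 441 ; archived | 281 ; paid | 157 ; returned | 282

For each row compute amount - qty.
Group by status; take SUM of the expression per group.
  active: ids {1, 6, 8} → SUM(amount - qty)=441
  archived: ids {4, 7} → SUM(amount - qty)=281
  paid: ids {2} → SUM(amount - qty)=157
  returned: ids {3, 5, 9} → SUM(amount - qty)=282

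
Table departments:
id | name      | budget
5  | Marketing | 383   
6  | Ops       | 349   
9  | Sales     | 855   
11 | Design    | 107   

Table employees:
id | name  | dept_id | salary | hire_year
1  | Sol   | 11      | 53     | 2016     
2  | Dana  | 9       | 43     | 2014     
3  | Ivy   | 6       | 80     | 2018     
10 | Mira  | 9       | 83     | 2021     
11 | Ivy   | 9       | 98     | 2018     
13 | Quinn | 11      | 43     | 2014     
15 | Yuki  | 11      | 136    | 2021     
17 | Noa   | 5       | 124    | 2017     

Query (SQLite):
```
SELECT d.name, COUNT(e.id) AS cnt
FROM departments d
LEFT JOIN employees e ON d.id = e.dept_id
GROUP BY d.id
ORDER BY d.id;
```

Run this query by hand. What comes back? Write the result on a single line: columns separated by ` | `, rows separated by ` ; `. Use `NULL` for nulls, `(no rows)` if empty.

LEFT JOIN keeps every departments row; unmatched ones get NULL for employees columns.
Group by departments.id and compute COUNT(e.id). COUNT(col) of an all-NULL group is 0.
  5: ids {17} → COUNT(e.id)=1
  6: ids {3} → COUNT(e.id)=1
  9: ids {2, 10, 11} → COUNT(e.id)=3
  11: ids {1, 13, 15} → COUNT(e.id)=3

Marketing | 1 ; Ops | 1 ; Sales | 3 ; Design | 3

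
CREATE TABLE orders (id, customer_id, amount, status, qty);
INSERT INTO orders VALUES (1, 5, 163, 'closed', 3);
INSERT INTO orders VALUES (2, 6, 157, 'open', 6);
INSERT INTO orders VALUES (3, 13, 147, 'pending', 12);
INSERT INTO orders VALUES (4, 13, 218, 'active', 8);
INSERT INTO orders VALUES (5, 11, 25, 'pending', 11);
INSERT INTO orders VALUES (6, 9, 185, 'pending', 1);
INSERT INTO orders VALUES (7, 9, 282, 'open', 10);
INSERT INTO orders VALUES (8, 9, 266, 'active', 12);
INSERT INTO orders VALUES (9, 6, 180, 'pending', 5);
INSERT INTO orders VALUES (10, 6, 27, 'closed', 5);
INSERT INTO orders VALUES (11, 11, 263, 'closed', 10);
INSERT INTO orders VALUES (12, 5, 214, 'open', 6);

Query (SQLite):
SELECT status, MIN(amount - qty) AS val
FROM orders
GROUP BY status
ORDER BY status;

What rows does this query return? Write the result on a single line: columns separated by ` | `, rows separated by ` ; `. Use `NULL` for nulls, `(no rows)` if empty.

active | 210 ; closed | 22 ; open | 151 ; pending | 14

For each row compute amount - qty.
Group by status; take MIN of the expression per group.
  active: ids {4, 8} → MIN(amount - qty)=210
  closed: ids {1, 10, 11} → MIN(amount - qty)=22
  open: ids {2, 7, 12} → MIN(amount - qty)=151
  pending: ids {3, 5, 6, 9} → MIN(amount - qty)=14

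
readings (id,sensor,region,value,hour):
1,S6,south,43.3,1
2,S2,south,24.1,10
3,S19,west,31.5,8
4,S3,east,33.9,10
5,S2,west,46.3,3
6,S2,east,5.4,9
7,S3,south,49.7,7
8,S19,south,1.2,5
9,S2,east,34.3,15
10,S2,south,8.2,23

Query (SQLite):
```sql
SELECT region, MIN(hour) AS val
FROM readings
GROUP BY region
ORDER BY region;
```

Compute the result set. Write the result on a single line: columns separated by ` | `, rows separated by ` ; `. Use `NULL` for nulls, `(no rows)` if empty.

east | 9 ; south | 1 ; west | 3

Partition readings by region; compute MIN(hour) within each group.
  east: ids {4, 6, 9} → MIN(hour)=9
  south: ids {1, 2, 7, 8, 10} → MIN(hour)=1
  west: ids {3, 5} → MIN(hour)=3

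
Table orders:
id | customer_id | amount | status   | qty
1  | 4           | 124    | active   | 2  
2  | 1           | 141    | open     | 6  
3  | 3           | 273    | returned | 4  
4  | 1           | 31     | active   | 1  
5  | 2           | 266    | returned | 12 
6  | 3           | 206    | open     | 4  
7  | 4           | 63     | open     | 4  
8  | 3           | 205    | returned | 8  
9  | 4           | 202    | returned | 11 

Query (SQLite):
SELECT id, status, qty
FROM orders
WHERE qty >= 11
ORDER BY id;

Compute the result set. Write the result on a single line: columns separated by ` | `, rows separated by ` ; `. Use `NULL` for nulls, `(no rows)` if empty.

5 | returned | 12 ; 9 | returned | 11

qty >= 11: ids {5, 9}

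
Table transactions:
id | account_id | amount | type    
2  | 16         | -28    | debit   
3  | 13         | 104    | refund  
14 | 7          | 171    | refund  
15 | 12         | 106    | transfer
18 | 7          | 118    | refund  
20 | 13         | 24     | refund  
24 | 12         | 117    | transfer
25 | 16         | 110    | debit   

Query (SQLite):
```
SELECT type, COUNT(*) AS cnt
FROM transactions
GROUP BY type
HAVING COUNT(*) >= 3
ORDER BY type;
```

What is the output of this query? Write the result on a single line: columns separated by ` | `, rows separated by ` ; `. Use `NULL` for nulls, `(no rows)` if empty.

Partition transactions by type; compute COUNT(*) within each group.
HAVING: keep groups with count ≥ 3.
  debit: ids {2, 25} → COUNT(*)=2
  refund: ids {3, 14, 18, 20} → COUNT(*)=4
  transfer: ids {15, 24} → COUNT(*)=2

refund | 4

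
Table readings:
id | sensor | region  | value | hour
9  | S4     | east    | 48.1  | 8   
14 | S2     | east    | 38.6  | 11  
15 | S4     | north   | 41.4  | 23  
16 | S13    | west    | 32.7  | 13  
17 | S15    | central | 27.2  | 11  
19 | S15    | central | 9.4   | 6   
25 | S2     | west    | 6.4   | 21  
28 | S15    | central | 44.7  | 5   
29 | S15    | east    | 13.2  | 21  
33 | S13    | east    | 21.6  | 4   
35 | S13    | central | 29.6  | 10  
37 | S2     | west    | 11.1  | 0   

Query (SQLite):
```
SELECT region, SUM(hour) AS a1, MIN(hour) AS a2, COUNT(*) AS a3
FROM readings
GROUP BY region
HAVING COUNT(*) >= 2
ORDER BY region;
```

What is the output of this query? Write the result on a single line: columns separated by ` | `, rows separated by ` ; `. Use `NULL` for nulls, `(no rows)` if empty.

Group readings by region.
Per group compute: SUM(hour), MIN(hour), COUNT(*).
HAVING: drop groups with fewer than 2 rows.
  central: ids {17, 19, 28, 35} → SUM(hour)=32, MIN(hour)=5, COUNT(*)=4
  east: ids {9, 14, 29, 33} → SUM(hour)=44, MIN(hour)=4, COUNT(*)=4
  north: ids {15} → SUM(hour)=23, MIN(hour)=23, COUNT(*)=1
  west: ids {16, 25, 37} → SUM(hour)=34, MIN(hour)=0, COUNT(*)=3

central | 32 | 5 | 4 ; east | 44 | 4 | 4 ; west | 34 | 0 | 3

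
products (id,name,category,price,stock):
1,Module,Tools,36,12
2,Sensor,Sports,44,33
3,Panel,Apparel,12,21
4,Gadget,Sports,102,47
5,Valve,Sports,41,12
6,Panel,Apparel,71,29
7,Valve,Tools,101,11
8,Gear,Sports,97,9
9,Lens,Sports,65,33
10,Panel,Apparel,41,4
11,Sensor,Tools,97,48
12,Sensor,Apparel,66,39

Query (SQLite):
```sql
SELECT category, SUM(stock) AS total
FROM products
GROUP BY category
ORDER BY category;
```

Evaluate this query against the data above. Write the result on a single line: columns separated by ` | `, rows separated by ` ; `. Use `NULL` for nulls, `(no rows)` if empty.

Partition products by category; compute SUM(stock) within each group.
  Apparel: ids {3, 6, 10, 12} → SUM(stock)=93
  Sports: ids {2, 4, 5, 8, 9} → SUM(stock)=134
  Tools: ids {1, 7, 11} → SUM(stock)=71

Apparel | 93 ; Sports | 134 ; Tools | 71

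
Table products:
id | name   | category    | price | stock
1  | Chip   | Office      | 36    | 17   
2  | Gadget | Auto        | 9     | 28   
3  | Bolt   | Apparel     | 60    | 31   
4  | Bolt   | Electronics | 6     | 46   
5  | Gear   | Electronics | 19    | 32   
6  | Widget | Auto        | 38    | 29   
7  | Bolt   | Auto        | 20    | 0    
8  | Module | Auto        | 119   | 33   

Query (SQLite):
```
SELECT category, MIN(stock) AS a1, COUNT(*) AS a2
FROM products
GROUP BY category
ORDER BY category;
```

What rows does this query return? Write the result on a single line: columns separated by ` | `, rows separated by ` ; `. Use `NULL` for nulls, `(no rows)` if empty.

Group products by category.
Per group compute: MIN(stock), COUNT(*).
  Apparel: ids {3} → MIN(stock)=31, COUNT(*)=1
  Auto: ids {2, 6, 7, 8} → MIN(stock)=0, COUNT(*)=4
  Electronics: ids {4, 5} → MIN(stock)=32, COUNT(*)=2
  Office: ids {1} → MIN(stock)=17, COUNT(*)=1

Apparel | 31 | 1 ; Auto | 0 | 4 ; Electronics | 32 | 2 ; Office | 17 | 1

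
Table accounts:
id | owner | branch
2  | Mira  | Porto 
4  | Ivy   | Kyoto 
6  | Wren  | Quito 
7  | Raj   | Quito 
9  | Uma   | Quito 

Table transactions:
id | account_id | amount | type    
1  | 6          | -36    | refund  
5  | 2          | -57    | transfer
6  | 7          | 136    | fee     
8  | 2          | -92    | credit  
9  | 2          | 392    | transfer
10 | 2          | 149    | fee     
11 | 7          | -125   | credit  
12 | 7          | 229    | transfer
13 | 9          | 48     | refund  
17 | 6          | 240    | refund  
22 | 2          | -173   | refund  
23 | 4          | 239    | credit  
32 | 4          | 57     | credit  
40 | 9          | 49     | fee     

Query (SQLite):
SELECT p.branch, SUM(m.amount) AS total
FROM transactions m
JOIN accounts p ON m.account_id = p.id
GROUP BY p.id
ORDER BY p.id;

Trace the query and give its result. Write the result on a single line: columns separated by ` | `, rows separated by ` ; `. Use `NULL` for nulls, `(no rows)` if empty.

Join each transactions row to its accounts via account_id.
Group joined rows by accounts.id; compute SUM(m.amount) per group.
  2: ids {5, 8, 9, 10, 22} → SUM(m.amount)=219
  4: ids {23, 32} → SUM(m.amount)=296
  6: ids {1, 17} → SUM(m.amount)=204
  7: ids {6, 11, 12} → SUM(m.amount)=240
  9: ids {13, 40} → SUM(m.amount)=97

Porto | 219 ; Kyoto | 296 ; Quito | 204 ; Quito | 240 ; Quito | 97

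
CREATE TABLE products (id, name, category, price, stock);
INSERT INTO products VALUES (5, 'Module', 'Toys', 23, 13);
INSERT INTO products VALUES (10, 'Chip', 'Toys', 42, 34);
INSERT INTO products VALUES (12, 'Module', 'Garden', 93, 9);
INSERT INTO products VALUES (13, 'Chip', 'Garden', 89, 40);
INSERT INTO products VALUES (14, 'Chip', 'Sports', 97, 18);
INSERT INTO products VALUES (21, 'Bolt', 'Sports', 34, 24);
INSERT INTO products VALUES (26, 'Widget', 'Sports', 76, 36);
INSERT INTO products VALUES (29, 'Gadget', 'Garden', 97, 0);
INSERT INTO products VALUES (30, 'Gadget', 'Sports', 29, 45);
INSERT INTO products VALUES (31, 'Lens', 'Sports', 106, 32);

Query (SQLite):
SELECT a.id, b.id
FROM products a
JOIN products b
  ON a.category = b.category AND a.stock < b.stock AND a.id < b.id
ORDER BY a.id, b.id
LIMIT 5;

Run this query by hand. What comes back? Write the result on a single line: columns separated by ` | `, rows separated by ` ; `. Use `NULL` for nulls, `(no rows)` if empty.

5 | 10 ; 12 | 13 ; 14 | 21 ; 14 | 26 ; 14 | 30

Pairs (a,b) with same category, a.stock < b.stock, a.id < b.id.
category groups: Garden:{12,13,29} Sports:{14,21,26,30,31} Toys:{5,10}
Ordered by (a.id, b.id); first 5.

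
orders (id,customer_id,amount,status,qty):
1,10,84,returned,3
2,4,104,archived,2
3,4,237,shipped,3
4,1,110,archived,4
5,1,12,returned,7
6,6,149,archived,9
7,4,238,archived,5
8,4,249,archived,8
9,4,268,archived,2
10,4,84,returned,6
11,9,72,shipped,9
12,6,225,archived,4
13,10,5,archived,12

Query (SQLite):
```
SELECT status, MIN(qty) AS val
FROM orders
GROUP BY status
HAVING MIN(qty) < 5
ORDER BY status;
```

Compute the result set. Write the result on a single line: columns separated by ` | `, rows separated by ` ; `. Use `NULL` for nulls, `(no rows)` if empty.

archived | 2 ; returned | 3 ; shipped | 3

Partition orders by status; compute MIN(qty) within each group.
HAVING: keep groups where MIN(qty) < 5.
  archived: ids {2, 4, 6, 7, 8, 9, 12, 13} → MIN(qty)=2
  returned: ids {1, 5, 10} → MIN(qty)=3
  shipped: ids {3, 11} → MIN(qty)=3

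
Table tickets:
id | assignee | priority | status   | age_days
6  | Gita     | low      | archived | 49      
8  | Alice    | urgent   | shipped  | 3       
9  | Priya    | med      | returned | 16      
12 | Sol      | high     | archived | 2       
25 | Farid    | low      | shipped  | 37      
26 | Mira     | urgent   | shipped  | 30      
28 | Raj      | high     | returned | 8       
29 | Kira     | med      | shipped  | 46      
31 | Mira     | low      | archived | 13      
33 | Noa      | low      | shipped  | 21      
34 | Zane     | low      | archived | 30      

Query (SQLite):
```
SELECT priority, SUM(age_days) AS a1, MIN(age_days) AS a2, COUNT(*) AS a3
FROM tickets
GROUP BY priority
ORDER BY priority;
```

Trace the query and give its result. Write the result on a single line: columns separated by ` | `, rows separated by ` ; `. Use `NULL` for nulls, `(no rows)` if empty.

high | 10 | 2 | 2 ; low | 150 | 13 | 5 ; med | 62 | 16 | 2 ; urgent | 33 | 3 | 2

Group tickets by priority.
Per group compute: SUM(age_days), MIN(age_days), COUNT(*).
  high: ids {12, 28} → SUM(age_days)=10, MIN(age_days)=2, COUNT(*)=2
  low: ids {6, 25, 31, 33, 34} → SUM(age_days)=150, MIN(age_days)=13, COUNT(*)=5
  med: ids {9, 29} → SUM(age_days)=62, MIN(age_days)=16, COUNT(*)=2
  urgent: ids {8, 26} → SUM(age_days)=33, MIN(age_days)=3, COUNT(*)=2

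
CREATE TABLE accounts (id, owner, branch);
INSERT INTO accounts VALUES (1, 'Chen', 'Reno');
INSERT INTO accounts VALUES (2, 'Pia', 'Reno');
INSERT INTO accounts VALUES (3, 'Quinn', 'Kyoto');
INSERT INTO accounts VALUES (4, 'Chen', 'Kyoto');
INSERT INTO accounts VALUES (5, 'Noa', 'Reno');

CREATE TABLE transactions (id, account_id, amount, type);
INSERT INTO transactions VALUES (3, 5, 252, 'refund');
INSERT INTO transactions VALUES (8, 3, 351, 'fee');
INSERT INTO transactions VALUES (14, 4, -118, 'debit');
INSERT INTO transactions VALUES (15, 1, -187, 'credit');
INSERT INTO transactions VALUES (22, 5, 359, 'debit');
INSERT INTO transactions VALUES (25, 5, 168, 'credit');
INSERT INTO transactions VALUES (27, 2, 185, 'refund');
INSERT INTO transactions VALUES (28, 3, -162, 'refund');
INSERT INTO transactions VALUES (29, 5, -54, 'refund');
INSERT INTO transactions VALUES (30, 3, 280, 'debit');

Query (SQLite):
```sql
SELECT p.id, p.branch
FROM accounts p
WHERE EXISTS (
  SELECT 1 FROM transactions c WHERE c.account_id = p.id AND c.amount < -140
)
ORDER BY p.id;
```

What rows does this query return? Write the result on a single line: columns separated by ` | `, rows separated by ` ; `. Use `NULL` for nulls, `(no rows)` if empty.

1 | Reno ; 3 | Kyoto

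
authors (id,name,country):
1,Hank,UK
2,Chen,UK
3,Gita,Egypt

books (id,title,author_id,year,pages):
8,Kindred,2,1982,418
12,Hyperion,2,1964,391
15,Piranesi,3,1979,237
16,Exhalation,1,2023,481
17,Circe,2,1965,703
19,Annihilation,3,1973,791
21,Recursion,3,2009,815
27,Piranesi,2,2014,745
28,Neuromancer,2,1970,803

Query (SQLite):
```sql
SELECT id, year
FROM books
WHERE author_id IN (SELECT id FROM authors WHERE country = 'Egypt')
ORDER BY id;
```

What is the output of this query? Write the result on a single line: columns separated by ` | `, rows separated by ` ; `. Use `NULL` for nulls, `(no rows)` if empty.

15 | 1979 ; 19 | 1973 ; 21 | 2009

Inner query: authors.id where country = 'Egypt'.
Outer: keep books rows whose author_id is in that set.
Inner query → {3}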